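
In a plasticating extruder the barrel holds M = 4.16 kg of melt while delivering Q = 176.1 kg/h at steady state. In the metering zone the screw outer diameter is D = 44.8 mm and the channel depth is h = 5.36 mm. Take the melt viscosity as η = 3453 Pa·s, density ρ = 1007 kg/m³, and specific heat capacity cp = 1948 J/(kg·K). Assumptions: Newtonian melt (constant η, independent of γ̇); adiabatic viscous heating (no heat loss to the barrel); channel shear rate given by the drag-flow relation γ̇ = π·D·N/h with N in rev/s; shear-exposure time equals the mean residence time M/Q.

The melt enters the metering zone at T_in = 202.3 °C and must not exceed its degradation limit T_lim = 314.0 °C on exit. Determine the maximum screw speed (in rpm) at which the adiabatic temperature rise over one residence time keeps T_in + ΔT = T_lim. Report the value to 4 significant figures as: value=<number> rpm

Convert throughput: Q = 176.1 kg/h = 176.1/3600 = 0.0489167 kg/s
t_res = M / Q_s = 4.16 / 0.0489167 = 85.0426 s
Geometry in SI: D = 44.8 mm → 0.0448 m, h = 5.36 mm → 0.00536 m
ΔT_a = T_lim − T_in = 314.0 °C − 202.3 °C = 111.7 K
γ̇_max² = ΔT_a·ρ·cp / (η·t_res) = [111.7 × 1007 × 1948] / [3453 × 85.0426] = 746.171 s⁻²
γ̇_max = sqrt(746.171) = 27.3161 s⁻¹
N_max = γ̇_max h / (πD) = 27.3161·0.00536/(π·0.0448) = 1.04029 rev/s → ×60 = 62.4177 rpm

value=62.42 rpm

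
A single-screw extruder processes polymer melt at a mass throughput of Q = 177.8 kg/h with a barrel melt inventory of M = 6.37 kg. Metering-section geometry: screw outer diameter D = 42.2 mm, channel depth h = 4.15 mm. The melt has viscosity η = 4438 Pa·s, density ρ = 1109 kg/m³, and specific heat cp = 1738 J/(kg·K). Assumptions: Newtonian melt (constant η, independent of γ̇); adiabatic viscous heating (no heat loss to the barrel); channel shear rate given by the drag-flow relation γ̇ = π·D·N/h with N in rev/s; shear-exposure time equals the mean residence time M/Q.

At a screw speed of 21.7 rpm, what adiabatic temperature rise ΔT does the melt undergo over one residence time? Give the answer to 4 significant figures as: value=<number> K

value=39.64 K

Throughput in SI: Q_s = 177.8 kg/h ÷ 3600 s/h = 0.0493889 kg/s
t_res = M / Q_s = 6.37 ÷ 0.0493889 = 128.976 s
Convert to SI: D = 0.0422 m, h = 0.00415 m, N = 21.7/60 = 0.361667 rev/s
γ̇ = π D N / h = (π)(0.0422)(0.361667) / 0.00415 = 11.5537 s⁻¹
Adiabatic rise: ΔT = η γ̇² t_res / (ρ cp) = 4438·(11.5537)²·128.976 / (1109·1738) = 39.6425 K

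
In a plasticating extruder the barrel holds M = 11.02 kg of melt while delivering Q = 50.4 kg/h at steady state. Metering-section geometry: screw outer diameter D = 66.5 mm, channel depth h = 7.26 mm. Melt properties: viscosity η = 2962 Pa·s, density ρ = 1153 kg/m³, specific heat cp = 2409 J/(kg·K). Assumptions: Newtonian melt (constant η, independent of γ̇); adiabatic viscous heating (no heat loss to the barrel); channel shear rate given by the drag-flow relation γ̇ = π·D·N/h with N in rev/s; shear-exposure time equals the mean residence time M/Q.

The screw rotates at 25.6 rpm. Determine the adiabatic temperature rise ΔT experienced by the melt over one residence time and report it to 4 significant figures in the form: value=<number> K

value=126.5 K

Convert throughput: Q = 50.4 kg/h = 50.4/3600 = 0.014 kg/s
t_res = M / Q_s = 11.02 ÷ 0.014 = 787.143 s
Geometry in metres: D = 66.5 mm → 0.0665 m, h = 7.26 mm → 0.00726 m; screw speed N = 25.6 rpm = 0.426667 rev/s
γ̇ = π·D·N / h = π · 0.0665 · 0.426667 / 0.00726 = 12.2779 s⁻¹
ΔT = η·γ̇²·t_res/(ρ·cp) = [2962 × 12.2779² × 787.143] / [1153 × 2409] = 126.538 K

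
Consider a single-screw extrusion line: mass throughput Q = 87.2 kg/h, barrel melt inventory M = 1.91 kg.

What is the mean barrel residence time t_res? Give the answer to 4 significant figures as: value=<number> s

Q_s = Q / 3600 = 87.2 / 3600 = 0.0242222 kg/s
t_res = M / Q_s = 1.91 / 0.0242222 = 78.8532 s

value=78.85 s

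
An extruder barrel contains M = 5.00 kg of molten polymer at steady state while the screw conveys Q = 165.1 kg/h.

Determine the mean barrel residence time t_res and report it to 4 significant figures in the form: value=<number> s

Q_s = Q / 3600 = 165.1 / 3600 = 0.0458611 kg/s
Mean residence time: t_res = M/Q_s = 5.00 kg / 0.0458611 kg/s = 109.025 s

value=109.0 s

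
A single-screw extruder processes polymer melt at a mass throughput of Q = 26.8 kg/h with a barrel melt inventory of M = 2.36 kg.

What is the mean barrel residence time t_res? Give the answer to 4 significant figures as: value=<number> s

value=317.0 s

Convert throughput: Q = 26.8 kg/h = 26.8/3600 = 0.00744444 kg/s
t_res = M / Q_s = 2.36 ÷ 0.00744444 = 317.015 s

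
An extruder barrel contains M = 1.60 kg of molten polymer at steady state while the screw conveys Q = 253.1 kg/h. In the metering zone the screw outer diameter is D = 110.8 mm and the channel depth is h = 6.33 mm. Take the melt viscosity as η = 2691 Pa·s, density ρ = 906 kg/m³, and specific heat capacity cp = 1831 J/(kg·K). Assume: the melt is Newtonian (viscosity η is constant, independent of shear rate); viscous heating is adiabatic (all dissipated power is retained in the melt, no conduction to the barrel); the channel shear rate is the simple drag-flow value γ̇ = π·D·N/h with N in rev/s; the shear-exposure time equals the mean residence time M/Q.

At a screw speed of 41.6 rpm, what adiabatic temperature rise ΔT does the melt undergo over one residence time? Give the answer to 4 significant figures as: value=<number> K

Convert throughput: Q = 253.1 kg/h = 253.1/3600 = 0.0703056 kg/s
t_res = M / Q_s = 1.60 ÷ 0.0703056 = 22.7578 s
Geometry in metres: D = 110.8 mm → 0.1108 m, h = 6.33 mm → 0.00633 m; screw speed N = 41.6 rpm = 0.693333 rev/s
γ̇ = π D N / h = (π)(0.1108)(0.693333) / 0.00633 = 38.1266 s⁻¹
ΔT = η·γ̇²·t_res/(ρ·cp) = [2691 × 38.1266² × 22.7578] / [906 × 1831] = 53.6641 K

value=53.66 K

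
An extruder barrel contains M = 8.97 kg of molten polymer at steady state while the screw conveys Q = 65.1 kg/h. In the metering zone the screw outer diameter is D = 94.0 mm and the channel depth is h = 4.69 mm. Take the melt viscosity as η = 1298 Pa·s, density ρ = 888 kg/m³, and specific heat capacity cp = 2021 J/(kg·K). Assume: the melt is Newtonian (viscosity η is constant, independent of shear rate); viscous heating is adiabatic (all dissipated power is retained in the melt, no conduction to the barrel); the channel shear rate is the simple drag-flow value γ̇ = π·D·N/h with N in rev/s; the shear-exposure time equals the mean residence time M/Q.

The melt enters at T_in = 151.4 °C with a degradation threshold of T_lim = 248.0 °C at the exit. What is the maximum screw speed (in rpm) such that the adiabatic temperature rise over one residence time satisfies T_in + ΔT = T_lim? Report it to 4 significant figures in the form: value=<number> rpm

value=15.64 rpm

Q_s = Q / 3600 = 65.1 / 3600 = 0.0180833 kg/s
t_res = M / Q_s = 8.97 / 0.0180833 = 496.037 s
Geometry in SI: D = 94.0 mm → 0.094 m, h = 4.69 mm → 0.00469 m
Allowable rise: ΔT_a = T_lim − T_in = 248.0 − 151.4 = 96.6 K
Invert ΔT = ηγ̇²t_res/(ρcp) for γ̇: γ̇_max² = ΔT_a ρ cp / (η t_res) = 96.6·888·2021 / (1298·496.037) = 269.257 s⁻²
γ̇_max = √269.257 = 16.4091 s⁻¹
N_max = γ̇_max·h / (π·D) = 16.4091 · 0.00469 / (π · 0.094) = 0.260603 rev/s = 15.6362 rpm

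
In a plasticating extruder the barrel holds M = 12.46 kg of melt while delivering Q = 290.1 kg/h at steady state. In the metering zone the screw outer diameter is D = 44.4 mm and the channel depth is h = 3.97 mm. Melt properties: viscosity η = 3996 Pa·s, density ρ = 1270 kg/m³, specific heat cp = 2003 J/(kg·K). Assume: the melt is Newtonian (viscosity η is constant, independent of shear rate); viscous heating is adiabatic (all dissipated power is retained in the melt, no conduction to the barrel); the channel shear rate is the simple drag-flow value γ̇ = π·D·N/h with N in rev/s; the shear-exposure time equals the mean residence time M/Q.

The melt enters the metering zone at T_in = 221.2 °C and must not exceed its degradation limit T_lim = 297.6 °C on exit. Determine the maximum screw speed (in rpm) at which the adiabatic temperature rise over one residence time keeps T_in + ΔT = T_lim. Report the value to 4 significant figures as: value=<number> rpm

Throughput in SI: Q_s = 290.1 kg/h ÷ 3600 s/h = 0.0805833 kg/s
Mean residence time: t_res = M/Q_s = 12.46 kg / 0.0805833 kg/s = 154.623 s
Geometry in SI: D = 44.4 mm → 0.0444 m, h = 3.97 mm → 0.00397 m
ΔT_a = T_lim − T_in = 297.6 °C − 221.2 °C = 76.4 K
γ̇_max² = ΔT_a·ρ·cp / (η·t_res) = [76.4 × 1270 × 2003] / [3996 × 154.623] = 314.543 s⁻²
γ̇_max = √314.543 = 17.7354 s⁻¹
Solve γ̇ = πDN/h for N: N_max = γ̇_max·h/(π·D) = 17.7354 × 0.00397 / (π × 0.0444) = 0.504775 rev/s = 30.2865 rpm

value=30.29 rpm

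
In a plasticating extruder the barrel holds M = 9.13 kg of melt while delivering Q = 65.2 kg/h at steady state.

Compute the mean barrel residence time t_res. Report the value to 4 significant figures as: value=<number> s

value=504.1 s

Q_s = Q / 3600 = 65.2 / 3600 = 0.0181111 kg/s
t_res = M / Q_s = 9.13 / 0.0181111 = 504.11 s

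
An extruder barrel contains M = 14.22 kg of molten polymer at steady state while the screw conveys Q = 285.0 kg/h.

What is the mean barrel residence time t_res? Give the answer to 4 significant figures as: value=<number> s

Convert throughput: Q = 285.0 kg/h = 285.0/3600 = 0.0791667 kg/s
t_res = M / Q_s = 14.22 / 0.0791667 = 179.621 s

value=179.6 s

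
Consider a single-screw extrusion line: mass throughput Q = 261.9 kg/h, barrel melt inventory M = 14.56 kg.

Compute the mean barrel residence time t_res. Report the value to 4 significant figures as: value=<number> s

Throughput in SI: Q_s = 261.9 kg/h ÷ 3600 s/h = 0.07275 kg/s
Mean residence time: t_res = M/Q_s = 14.56 kg / 0.07275 kg/s = 200.137 s

value=200.1 s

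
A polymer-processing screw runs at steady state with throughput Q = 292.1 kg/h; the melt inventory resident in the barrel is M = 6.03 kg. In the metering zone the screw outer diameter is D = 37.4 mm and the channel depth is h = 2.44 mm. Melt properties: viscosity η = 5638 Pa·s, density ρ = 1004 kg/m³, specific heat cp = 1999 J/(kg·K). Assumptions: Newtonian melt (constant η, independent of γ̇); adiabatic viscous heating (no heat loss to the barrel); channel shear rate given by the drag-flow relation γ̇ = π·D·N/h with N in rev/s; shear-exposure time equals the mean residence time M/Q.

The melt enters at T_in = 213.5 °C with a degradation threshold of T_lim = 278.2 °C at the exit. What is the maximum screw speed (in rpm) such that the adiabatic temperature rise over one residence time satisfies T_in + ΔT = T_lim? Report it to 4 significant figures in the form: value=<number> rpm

Throughput in SI: Q_s = 292.1 kg/h ÷ 3600 s/h = 0.0811389 kg/s
t_res = M / Q_s = 6.03 / 0.0811389 = 74.317 s
D = 37.4 mm = 0.0374 m;  h = 2.44 mm = 0.00244 m
Allowable rise: ΔT_a = T_lim − T_in = 278.2 − 213.5 = 64.7 K
γ̇_max² = ΔT_a·ρ·cp / (η·t_res) = [64.7 × 1004 × 1999] / [5638 × 74.317] = 309.911 s⁻²
γ̇_max = sqrt(309.911) = 17.6043 s⁻¹
N_max = γ̇_max·h / (π·D) = 17.6043 · 0.00244 / (π · 0.0374) = 0.365584 rev/s = 21.935 rpm

value=21.94 rpm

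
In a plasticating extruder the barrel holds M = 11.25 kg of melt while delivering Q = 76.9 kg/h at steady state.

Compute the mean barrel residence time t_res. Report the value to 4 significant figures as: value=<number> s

Q_s = Q / 3600 = 76.9 / 3600 = 0.0213611 kg/s
t_res = M / Q_s = 11.25 ÷ 0.0213611 = 526.658 s

value=526.7 s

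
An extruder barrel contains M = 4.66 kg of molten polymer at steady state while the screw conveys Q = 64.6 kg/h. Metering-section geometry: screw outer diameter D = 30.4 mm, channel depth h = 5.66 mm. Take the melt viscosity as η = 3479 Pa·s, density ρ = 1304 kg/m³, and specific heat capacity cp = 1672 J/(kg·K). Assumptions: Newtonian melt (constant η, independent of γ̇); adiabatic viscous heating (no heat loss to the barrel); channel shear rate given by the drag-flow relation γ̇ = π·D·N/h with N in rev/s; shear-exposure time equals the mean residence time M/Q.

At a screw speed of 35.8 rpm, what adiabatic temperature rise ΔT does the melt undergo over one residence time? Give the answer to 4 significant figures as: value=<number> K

value=42.00 K

Convert throughput: Q = 64.6 kg/h = 64.6/3600 = 0.0179444 kg/s
t_res = M / Q_s = 4.66 ÷ 0.0179444 = 259.69 s
Convert to SI: D = 0.0304 m, h = 0.00566 m, N = 35.8/60 = 0.596667 rev/s
Shear rate: γ̇ = πDN/h = π·0.0304·0.596667/0.00566 = 10.0679 s⁻¹
ΔT = η·γ̇²·t_res/(ρ·cp) = [3479 × 10.0679² × 259.69] / [1304 × 1672] = 42.0024 K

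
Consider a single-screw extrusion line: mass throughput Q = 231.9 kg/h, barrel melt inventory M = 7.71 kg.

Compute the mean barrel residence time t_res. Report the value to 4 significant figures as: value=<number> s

value=119.7 s

Convert throughput: Q = 231.9 kg/h = 231.9/3600 = 0.0644167 kg/s
t_res = M / Q_s = 7.71 ÷ 0.0644167 = 119.69 s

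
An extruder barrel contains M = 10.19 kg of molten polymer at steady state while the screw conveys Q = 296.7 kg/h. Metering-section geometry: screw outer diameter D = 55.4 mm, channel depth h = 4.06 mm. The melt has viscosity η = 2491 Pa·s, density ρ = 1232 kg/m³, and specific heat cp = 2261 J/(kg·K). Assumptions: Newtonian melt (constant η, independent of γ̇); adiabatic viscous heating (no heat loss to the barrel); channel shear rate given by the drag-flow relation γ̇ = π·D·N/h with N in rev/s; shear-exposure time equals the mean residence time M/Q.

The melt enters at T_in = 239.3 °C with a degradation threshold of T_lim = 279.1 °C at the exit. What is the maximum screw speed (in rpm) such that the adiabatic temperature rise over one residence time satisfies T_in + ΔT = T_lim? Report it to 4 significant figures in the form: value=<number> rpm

Q_s = Q / 3600 = 296.7 / 3600 = 0.0824167 kg/s
Mean residence time: t_res = M/Q_s = 10.19 kg / 0.0824167 kg/s = 123.64 s
Geometry in SI: D = 55.4 mm → 0.0554 m, h = 4.06 mm → 0.00406 m
ΔT_a = T_lim − T_in = 279.1 − 239.3 = 39.8 K
Invert ΔT = ηγ̇²t_res/(ρcp) for γ̇: γ̇_max² = ΔT_a ρ cp / (η t_res) = 39.8·1232·2261 / (2491·123.64) = 359.966 s⁻²
γ̇_max = √359.966 = 18.9728 s⁻¹
N_max = γ̇_max h / (πD) = 18.9728·0.00406/(π·0.0554) = 0.442585 rev/s → ×60 = 26.5551 rpm

value=26.56 rpm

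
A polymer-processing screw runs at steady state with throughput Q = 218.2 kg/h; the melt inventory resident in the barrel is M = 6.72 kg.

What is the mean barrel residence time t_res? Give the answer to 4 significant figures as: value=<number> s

value=110.9 s

Throughput in SI: Q_s = 218.2 kg/h ÷ 3600 s/h = 0.0606111 kg/s
t_res = M / Q_s = 6.72 / 0.0606111 = 110.871 s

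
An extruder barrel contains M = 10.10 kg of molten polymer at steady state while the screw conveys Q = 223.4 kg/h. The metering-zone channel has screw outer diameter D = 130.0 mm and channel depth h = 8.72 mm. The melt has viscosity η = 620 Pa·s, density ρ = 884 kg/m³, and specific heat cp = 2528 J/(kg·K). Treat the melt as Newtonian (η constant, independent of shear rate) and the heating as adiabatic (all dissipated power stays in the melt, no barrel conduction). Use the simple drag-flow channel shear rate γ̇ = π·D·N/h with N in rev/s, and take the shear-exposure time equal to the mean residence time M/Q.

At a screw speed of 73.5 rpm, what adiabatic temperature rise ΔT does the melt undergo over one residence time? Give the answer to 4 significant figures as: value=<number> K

Throughput in SI: Q_s = 223.4 kg/h ÷ 3600 s/h = 0.0620556 kg/s
t_res = M / Q_s = 10.10 ÷ 0.0620556 = 162.757 s
D = 130.0 mm = 0.13 m;  h = 8.72 mm = 0.00872 m;  N = 73.5 rpm / 60 = 1.225 rev/s
γ̇ = π D N / h = (π)(0.13)(1.225) / 0.00872 = 57.3737 s⁻¹
ΔT = η·γ̇²·t_res/(ρ·cp) = [620 × 57.3737² × 162.757] / [884 × 2528] = 148.638 K

value=148.6 K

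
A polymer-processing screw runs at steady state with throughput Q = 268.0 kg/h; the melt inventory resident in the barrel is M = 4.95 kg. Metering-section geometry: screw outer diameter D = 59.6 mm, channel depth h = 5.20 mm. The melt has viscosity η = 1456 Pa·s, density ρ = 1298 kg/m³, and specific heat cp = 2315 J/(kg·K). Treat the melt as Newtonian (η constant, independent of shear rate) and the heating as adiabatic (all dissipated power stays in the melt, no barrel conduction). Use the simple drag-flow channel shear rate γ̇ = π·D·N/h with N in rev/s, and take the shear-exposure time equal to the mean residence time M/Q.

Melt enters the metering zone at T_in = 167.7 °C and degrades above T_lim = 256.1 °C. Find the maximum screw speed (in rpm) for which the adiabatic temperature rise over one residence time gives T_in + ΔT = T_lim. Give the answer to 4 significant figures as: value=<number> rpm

Throughput in SI: Q_s = 268.0 kg/h ÷ 3600 s/h = 0.0744444 kg/s
Mean residence time: t_res = M/Q_s = 4.95 kg / 0.0744444 kg/s = 66.4925 s
Geometry in SI: D = 59.6 mm → 0.0596 m, h = 5.20 mm → 0.0052 m
Allowable rise: ΔT_a = T_lim − T_in = 256.1 − 167.7 = 88.4 K
γ̇_max² = ΔT_a·ρ·cp/(η·t_res) = 88.4·1298·2315/(1456·66.4925) = 2743.74 s⁻²
γ̇_max = sqrt(2743.74) = 52.3808 s⁻¹
Solve γ̇ = πDN/h for N: N_max = γ̇_max·h/(π·D) = 52.3808 × 0.0052 / (π × 0.0596) = 1.45472 rev/s = 87.2831 rpm

value=87.28 rpm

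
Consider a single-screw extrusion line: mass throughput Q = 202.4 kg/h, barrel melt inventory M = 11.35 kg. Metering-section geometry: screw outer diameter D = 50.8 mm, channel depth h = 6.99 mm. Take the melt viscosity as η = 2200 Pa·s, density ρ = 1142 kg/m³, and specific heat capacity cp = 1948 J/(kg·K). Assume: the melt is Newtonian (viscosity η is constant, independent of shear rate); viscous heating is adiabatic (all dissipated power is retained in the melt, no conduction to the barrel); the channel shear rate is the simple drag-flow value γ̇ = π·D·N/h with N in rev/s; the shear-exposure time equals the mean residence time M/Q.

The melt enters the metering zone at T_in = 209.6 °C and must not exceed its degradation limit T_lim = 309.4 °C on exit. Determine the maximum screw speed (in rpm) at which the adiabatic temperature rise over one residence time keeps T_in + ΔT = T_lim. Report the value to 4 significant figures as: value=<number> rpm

Throughput in SI: Q_s = 202.4 kg/h ÷ 3600 s/h = 0.0562222 kg/s
Mean residence time: t_res = M/Q_s = 11.35 kg / 0.0562222 kg/s = 201.877 s
D = 50.8 mm = 0.0508 m;  h = 6.99 mm = 0.00699 m
Allowable rise: ΔT_a = T_lim − T_in = 309.4 − 209.6 = 99.8 K
γ̇_max² = ΔT_a·ρ·cp / (η·t_res) = [99.8 × 1142 × 1948] / [2200 × 201.877] = 499.891 s⁻²
γ̇_max = sqrt(499.891) = 22.3582 s⁻¹
Solve γ̇ = πDN/h for N: N_max = γ̇_max·h/(π·D) = 22.3582 × 0.00699 / (π × 0.0508) = 0.979267 rev/s = 58.756 rpm

value=58.76 rpm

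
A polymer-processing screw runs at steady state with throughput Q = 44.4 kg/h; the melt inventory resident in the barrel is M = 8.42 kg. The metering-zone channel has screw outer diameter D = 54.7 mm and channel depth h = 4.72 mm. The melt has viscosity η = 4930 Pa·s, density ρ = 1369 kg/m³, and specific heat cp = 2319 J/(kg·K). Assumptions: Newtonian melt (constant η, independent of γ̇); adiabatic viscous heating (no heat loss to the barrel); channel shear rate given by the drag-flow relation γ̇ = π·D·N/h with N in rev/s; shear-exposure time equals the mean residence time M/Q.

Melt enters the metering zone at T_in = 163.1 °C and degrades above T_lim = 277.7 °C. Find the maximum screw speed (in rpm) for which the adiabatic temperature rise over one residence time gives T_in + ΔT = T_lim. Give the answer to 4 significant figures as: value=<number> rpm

value=17.13 rpm

Convert throughput: Q = 44.4 kg/h = 44.4/3600 = 0.0123333 kg/s
t_res = M / Q_s = 8.42 ÷ 0.0123333 = 682.703 s
Geometry in SI: D = 54.7 mm → 0.0547 m, h = 4.72 mm → 0.00472 m
ΔT_a = T_lim − T_in = 277.7 − 163.1 = 114.6 K
Invert ΔT = ηγ̇²t_res/(ρcp) for γ̇: γ̇_max² = ΔT_a ρ cp / (η t_res) = 114.6·1369·2319 / (4930·682.703) = 108.096 s⁻²
γ̇_max = sqrt(108.096) = 10.3969 s⁻¹
N_max = γ̇_max·h / (π·D) = 10.3969 · 0.00472 / (π · 0.0547) = 0.285568 rev/s = 17.1341 rpm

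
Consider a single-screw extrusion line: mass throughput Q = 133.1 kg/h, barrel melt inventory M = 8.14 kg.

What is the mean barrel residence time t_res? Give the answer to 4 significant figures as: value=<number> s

Throughput in SI: Q_s = 133.1 kg/h ÷ 3600 s/h = 0.0369722 kg/s
Mean residence time: t_res = M/Q_s = 8.14 kg / 0.0369722 kg/s = 220.165 s

value=220.2 s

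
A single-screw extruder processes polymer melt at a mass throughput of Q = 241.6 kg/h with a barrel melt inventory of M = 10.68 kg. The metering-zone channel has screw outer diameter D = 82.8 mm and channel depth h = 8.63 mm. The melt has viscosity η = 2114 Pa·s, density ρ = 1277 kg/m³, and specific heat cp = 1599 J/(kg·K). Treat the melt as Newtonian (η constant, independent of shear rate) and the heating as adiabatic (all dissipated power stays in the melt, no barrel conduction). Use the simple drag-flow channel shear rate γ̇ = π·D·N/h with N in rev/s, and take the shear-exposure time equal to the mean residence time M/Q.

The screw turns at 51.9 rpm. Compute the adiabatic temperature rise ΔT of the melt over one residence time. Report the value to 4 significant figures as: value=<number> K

value=112.0 K

Q_s = Q / 3600 = 241.6 / 3600 = 0.0671111 kg/s
Mean residence time: t_res = M/Q_s = 10.68 kg / 0.0671111 kg/s = 159.139 s
D = 82.8 mm = 0.0828 m;  h = 8.63 mm = 0.00863 m;  N = 51.9 rpm / 60 = 0.865 rev/s
Shear rate: γ̇ = πDN/h = π·0.0828·0.865/0.00863 = 26.0727 s⁻¹
ΔT = η·γ̇²·t_res/(ρ·cp) = [2114 × 26.0727² × 159.139] / [1277 × 1599] = 111.999 K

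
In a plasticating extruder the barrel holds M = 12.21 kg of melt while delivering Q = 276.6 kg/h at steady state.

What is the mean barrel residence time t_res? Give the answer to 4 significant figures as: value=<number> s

Q_s = Q / 3600 = 276.6 / 3600 = 0.0768333 kg/s
Mean residence time: t_res = M/Q_s = 12.21 kg / 0.0768333 kg/s = 158.915 s

value=158.9 s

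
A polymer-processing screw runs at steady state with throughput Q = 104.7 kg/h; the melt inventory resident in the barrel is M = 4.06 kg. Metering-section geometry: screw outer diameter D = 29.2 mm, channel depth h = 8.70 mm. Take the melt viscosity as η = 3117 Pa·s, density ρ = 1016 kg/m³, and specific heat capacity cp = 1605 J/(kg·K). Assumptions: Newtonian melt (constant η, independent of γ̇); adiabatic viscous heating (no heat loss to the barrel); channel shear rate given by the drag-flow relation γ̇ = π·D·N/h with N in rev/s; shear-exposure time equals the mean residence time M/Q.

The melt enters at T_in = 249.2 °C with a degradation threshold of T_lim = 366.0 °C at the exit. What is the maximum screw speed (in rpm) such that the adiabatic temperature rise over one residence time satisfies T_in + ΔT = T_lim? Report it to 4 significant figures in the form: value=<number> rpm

Q_s = Q / 3600 = 104.7 / 3600 = 0.0290833 kg/s
t_res = M / Q_s = 4.06 / 0.0290833 = 139.599 s
Geometry in SI: D = 29.2 mm → 0.0292 m, h = 8.70 mm → 0.0087 m
Allowable rise: ΔT_a = T_lim − T_in = 366.0 − 249.2 = 116.8 K
γ̇_max² = ΔT_a·ρ·cp/(η·t_res) = 116.8·1016·1605/(3117·139.599) = 437.717 s⁻²
γ̇_max = sqrt(437.717) = 20.9217 s⁻¹
N_max = γ̇_max·h / (π·D) = 20.9217 · 0.0087 / (π · 0.0292) = 1.98419 rev/s = 119.051 rpm

value=119.1 rpm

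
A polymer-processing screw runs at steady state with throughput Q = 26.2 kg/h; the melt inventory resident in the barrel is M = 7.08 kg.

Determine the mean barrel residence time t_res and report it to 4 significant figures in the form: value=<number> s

value=972.8 s

Throughput in SI: Q_s = 26.2 kg/h ÷ 3600 s/h = 0.00727778 kg/s
Mean residence time: t_res = M/Q_s = 7.08 kg / 0.00727778 kg/s = 972.824 s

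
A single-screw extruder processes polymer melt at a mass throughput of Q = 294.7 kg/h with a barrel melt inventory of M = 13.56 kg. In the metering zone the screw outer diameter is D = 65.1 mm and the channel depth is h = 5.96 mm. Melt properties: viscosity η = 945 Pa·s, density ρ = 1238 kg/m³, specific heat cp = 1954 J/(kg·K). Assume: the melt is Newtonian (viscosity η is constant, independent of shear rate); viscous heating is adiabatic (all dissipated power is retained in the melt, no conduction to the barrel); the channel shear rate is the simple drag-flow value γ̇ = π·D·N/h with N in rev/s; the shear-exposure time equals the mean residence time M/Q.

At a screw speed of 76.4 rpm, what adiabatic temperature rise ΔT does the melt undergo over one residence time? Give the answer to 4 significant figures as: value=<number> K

Throughput in SI: Q_s = 294.7 kg/h ÷ 3600 s/h = 0.0818611 kg/s
t_res = M / Q_s = 13.56 ÷ 0.0818611 = 165.646 s
Convert to SI: D = 0.0651 m, h = 0.00596 m, N = 76.4/60 = 1.27333 rev/s
Shear rate: γ̇ = πDN/h = π·0.0651·1.27333/0.00596 = 43.6945 s⁻¹
ΔT = η·γ̇²·t_res/(ρ·cp) = [945 × 43.6945² × 165.646] / [1238 × 1954] = 123.544 K

value=123.5 K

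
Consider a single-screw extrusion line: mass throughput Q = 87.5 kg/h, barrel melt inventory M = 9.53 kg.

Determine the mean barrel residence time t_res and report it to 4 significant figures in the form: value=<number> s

Convert throughput: Q = 87.5 kg/h = 87.5/3600 = 0.0243056 kg/s
t_res = M / Q_s = 9.53 ÷ 0.0243056 = 392.091 s

value=392.1 s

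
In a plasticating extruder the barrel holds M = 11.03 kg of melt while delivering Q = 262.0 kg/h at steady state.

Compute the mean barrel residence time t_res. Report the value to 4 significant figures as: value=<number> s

Convert throughput: Q = 262.0 kg/h = 262.0/3600 = 0.0727778 kg/s
t_res = M / Q_s = 11.03 ÷ 0.0727778 = 151.557 s

value=151.6 s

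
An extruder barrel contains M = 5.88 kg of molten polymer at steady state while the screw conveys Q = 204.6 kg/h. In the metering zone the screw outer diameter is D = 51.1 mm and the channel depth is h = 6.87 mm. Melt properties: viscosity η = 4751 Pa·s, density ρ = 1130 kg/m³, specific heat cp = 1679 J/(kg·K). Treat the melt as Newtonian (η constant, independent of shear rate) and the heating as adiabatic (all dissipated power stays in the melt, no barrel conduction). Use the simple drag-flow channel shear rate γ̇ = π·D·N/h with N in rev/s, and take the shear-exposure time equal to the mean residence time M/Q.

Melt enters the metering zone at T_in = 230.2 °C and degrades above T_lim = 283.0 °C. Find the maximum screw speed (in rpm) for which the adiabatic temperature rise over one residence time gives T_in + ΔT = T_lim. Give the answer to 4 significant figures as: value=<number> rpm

Q_s = Q / 3600 = 204.6 / 3600 = 0.0568333 kg/s
t_res = M / Q_s = 5.88 / 0.0568333 = 103.46 s
D = 51.1 mm = 0.0511 m;  h = 6.87 mm = 0.00687 m
ΔT_a = T_lim − T_in = 283.0 − 230.2 = 52.8 K
Invert ΔT = ηγ̇²t_res/(ρcp) for γ̇: γ̇_max² = ΔT_a ρ cp / (η t_res) = 52.8·1130·1679 / (4751·103.46) = 203.8 s⁻²
Take the square root: γ̇_max = √(203.8) = 14.2758 s⁻¹
N_max = γ̇_max·h / (π·D) = 14.2758 · 0.00687 / (π · 0.0511) = 0.610925 rev/s = 36.6555 rpm

value=36.66 rpm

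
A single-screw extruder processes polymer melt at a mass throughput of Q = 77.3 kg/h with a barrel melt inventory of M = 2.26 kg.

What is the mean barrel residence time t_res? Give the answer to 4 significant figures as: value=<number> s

Convert throughput: Q = 77.3 kg/h = 77.3/3600 = 0.0214722 kg/s
t_res = M / Q_s = 2.26 / 0.0214722 = 105.252 s

value=105.3 s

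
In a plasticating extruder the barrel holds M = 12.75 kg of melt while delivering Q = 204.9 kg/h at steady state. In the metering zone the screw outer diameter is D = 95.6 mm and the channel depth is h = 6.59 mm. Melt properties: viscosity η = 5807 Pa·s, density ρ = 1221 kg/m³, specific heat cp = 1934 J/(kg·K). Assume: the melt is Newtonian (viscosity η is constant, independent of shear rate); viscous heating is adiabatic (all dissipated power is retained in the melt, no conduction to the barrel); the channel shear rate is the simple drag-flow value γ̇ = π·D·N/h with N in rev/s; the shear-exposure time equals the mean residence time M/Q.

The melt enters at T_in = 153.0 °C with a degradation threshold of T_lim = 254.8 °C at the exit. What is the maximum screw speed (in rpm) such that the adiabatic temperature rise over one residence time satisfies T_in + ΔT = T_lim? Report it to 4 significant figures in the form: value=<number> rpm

value=17.90 rpm

Throughput in SI: Q_s = 204.9 kg/h ÷ 3600 s/h = 0.0569167 kg/s
t_res = M / Q_s = 12.75 ÷ 0.0569167 = 224.012 s
Geometry in SI: D = 95.6 mm → 0.0956 m, h = 6.59 mm → 0.00659 m
Allowable rise: ΔT_a = T_lim − T_in = 254.8 − 153.0 = 101.8 K
γ̇_max² = ΔT_a·ρ·cp/(η·t_res) = 101.8·1221·1934/(5807·224.012) = 184.798 s⁻²
γ̇_max = √184.798 = 13.594 s⁻¹
N_max = γ̇_max·h / (π·D) = 13.594 · 0.00659 / (π · 0.0956) = 0.298282 rev/s = 17.8969 rpm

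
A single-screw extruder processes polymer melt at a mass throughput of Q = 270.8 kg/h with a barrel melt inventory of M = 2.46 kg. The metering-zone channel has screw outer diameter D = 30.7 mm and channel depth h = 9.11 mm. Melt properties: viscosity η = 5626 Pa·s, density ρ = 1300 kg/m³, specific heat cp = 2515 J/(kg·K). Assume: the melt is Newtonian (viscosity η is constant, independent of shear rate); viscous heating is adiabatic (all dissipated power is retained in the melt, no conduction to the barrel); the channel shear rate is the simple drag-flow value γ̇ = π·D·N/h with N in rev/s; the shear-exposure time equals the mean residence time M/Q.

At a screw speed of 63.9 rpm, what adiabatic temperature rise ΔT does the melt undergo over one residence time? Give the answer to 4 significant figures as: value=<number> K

Q_s = Q / 3600 = 270.8 / 3600 = 0.0752222 kg/s
t_res = M / Q_s = 2.46 / 0.0752222 = 32.7031 s
D = 30.7 mm = 0.0307 m;  h = 9.11 mm = 0.00911 m;  N = 63.9 rpm / 60 = 1.065 rev/s
γ̇ = π·D·N / h = π · 0.0307 · 1.065 / 0.00911 = 11.2751 s⁻¹
Adiabatic rise: ΔT = η γ̇² t_res / (ρ cp) = 5626·(11.2751)²·32.7031 / (1300·2515) = 7.15396 K

value=7.154 K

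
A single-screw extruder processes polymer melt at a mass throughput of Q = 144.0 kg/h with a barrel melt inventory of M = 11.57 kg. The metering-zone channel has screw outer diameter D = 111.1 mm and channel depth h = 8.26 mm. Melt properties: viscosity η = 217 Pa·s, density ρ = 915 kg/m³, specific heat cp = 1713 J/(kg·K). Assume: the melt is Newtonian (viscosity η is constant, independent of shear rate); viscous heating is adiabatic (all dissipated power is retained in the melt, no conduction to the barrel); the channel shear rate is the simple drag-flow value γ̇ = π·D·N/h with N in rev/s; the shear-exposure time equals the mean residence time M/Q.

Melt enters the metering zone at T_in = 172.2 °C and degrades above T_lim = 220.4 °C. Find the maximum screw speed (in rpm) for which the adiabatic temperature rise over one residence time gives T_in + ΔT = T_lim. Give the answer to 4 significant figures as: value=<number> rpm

value=49.26 rpm

Throughput in SI: Q_s = 144.0 kg/h ÷ 3600 s/h = 0.04 kg/s
t_res = M / Q_s = 11.57 ÷ 0.04 = 289.25 s
Convert to metres: D = 0.1111 m, h = 0.00826 m
ΔT_a = T_lim − T_in = 220.4 °C − 172.2 °C = 48.2 K
γ̇_max² = ΔT_a·ρ·cp/(η·t_res) = 48.2·915·1713/(217·289.25) = 1203.63 s⁻²
γ̇_max = √1203.63 = 34.6933 s⁻¹
Solve γ̇ = πDN/h for N: N_max = γ̇_max·h/(π·D) = 34.6933 × 0.00826 / (π × 0.1111) = 0.821036 rev/s = 49.2622 rpm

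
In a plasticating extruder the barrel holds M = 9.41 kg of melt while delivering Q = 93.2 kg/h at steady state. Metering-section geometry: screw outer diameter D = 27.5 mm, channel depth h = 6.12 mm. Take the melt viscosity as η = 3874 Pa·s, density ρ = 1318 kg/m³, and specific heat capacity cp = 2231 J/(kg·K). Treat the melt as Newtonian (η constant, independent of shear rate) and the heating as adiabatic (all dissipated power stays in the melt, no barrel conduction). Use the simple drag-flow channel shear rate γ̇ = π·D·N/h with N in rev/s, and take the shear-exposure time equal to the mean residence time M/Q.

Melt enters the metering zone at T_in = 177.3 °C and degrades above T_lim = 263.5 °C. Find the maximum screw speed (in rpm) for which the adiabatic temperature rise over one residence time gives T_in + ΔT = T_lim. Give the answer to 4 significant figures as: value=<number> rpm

value=57.02 rpm

Convert throughput: Q = 93.2 kg/h = 93.2/3600 = 0.0258889 kg/s
t_res = M / Q_s = 9.41 / 0.0258889 = 363.476 s
D = 27.5 mm = 0.0275 m;  h = 6.12 mm = 0.00612 m
ΔT_a = T_lim − T_in = 263.5 − 177.3 = 86.2 K
γ̇_max² = ΔT_a·ρ·cp/(η·t_res) = 86.2·1318·2231/(3874·363.476) = 180.006 s⁻²
γ̇_max = sqrt(180.006) = 13.4166 s⁻¹
N_max = γ̇_max·h / (π·D) = 13.4166 · 0.00612 / (π · 0.0275) = 0.950412 rev/s = 57.0247 rpm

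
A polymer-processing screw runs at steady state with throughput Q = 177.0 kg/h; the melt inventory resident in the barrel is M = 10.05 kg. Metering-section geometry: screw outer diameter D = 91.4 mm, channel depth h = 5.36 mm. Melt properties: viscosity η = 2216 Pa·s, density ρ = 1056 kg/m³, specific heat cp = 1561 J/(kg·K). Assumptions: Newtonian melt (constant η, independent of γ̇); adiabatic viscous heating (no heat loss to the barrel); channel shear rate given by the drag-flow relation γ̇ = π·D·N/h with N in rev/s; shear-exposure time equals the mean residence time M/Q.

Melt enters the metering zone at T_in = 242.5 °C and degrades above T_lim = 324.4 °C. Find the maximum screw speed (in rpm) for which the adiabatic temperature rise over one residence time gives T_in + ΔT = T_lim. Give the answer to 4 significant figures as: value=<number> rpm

value=19.34 rpm

Throughput in SI: Q_s = 177.0 kg/h ÷ 3600 s/h = 0.0491667 kg/s
t_res = M / Q_s = 10.05 ÷ 0.0491667 = 204.407 s
D = 91.4 mm = 0.0914 m;  h = 5.36 mm = 0.00536 m
ΔT_a = T_lim − T_in = 324.4 °C − 242.5 °C = 81.9 K
γ̇_max² = ΔT_a·ρ·cp / (η·t_res) = [81.9 × 1056 × 1561] / [2216 × 204.407] = 298.048 s⁻²
γ̇_max = √298.048 = 17.2641 s⁻¹
Solve γ̇ = πDN/h for N: N_max = γ̇_max·h/(π·D) = 17.2641 × 0.00536 / (π × 0.0914) = 0.322264 rev/s = 19.3358 rpm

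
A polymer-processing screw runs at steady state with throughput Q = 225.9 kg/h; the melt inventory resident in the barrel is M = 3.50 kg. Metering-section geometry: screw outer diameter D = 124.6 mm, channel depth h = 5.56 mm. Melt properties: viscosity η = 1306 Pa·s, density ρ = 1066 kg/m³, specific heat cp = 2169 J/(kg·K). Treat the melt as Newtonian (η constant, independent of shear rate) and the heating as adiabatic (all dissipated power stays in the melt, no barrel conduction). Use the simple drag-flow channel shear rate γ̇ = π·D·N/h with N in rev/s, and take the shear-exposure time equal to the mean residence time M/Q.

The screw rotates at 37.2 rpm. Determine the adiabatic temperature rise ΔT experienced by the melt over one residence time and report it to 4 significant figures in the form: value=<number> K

value=60.03 K

Q_s = Q / 3600 = 225.9 / 3600 = 0.06275 kg/s
t_res = M / Q_s = 3.50 ÷ 0.06275 = 55.7769 s
Convert to SI: D = 0.1246 m, h = 0.00556 m, N = 37.2/60 = 0.62 rev/s
γ̇ = π·D·N / h = π · 0.1246 · 0.62 / 0.00556 = 43.6501 s⁻¹
ΔT = η·γ̇²·t_res / (ρ·cp) = 1306 · (43.6501)² · 55.7769 / (1066 · 2169) = 60.0275 K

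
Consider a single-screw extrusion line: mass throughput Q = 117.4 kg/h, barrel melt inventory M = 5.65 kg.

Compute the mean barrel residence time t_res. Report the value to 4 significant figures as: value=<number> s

value=173.3 s

Convert throughput: Q = 117.4 kg/h = 117.4/3600 = 0.0326111 kg/s
t_res = M / Q_s = 5.65 ÷ 0.0326111 = 173.254 s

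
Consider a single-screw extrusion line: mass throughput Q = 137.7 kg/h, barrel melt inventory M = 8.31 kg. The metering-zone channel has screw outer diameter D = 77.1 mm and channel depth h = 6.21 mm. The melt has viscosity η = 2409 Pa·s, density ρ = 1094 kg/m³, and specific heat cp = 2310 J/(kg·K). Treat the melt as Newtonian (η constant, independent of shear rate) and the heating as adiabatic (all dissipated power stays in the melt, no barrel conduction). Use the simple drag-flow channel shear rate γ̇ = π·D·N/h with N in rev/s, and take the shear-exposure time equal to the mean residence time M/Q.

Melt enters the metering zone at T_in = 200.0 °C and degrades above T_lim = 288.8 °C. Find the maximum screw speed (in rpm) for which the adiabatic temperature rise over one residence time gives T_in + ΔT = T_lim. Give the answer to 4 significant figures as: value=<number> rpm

Convert throughput: Q = 137.7 kg/h = 137.7/3600 = 0.03825 kg/s
t_res = M / Q_s = 8.31 / 0.03825 = 217.255 s
D = 77.1 mm = 0.0771 m;  h = 6.21 mm = 0.00621 m
ΔT_a = T_lim − T_in = 288.8 − 200.0 = 88.8 K
γ̇_max² = ΔT_a·ρ·cp / (η·t_res) = [88.8 × 1094 × 2310] / [2409 × 217.255] = 428.781 s⁻²
γ̇_max = √428.781 = 20.707 s⁻¹
Solve γ̇ = πDN/h for N: N_max = γ̇_max·h/(π·D) = 20.707 × 0.00621 / (π × 0.0771) = 0.530891 rev/s = 31.8535 rpm

value=31.85 rpm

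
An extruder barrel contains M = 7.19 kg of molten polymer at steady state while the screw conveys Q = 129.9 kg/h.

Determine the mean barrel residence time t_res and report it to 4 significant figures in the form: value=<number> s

value=199.3 s

Q_s = Q / 3600 = 129.9 / 3600 = 0.0360833 kg/s
t_res = M / Q_s = 7.19 / 0.0360833 = 199.261 s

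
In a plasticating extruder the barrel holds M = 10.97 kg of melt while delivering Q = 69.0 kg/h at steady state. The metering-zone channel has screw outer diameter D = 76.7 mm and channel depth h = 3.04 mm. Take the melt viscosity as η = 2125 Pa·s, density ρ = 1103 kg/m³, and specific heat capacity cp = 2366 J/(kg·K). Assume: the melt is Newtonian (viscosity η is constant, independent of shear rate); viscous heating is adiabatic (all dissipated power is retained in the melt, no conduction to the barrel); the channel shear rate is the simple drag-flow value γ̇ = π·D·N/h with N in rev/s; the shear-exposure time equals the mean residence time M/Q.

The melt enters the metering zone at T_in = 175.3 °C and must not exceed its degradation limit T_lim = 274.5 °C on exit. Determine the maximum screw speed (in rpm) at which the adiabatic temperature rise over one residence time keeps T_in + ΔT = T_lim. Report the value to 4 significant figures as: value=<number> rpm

value=11.04 rpm

Q_s = Q / 3600 = 69.0 / 3600 = 0.0191667 kg/s
t_res = M / Q_s = 10.97 / 0.0191667 = 572.348 s
Geometry in SI: D = 76.7 mm → 0.0767 m, h = 3.04 mm → 0.00304 m
Allowable rise: ΔT_a = T_lim − T_in = 274.5 − 175.3 = 99.2 K
γ̇_max² = ΔT_a·ρ·cp / (η·t_res) = [99.2 × 1103 × 2366] / [2125 × 572.348] = 212.855 s⁻²
γ̇_max = √212.855 = 14.5895 s⁻¹
N_max = γ̇_max·h / (π·D) = 14.5895 · 0.00304 / (π · 0.0767) = 0.184064 rev/s = 11.0439 rpm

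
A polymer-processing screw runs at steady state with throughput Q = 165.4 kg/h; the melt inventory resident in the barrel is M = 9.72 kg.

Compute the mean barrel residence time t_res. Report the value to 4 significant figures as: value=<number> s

Convert throughput: Q = 165.4 kg/h = 165.4/3600 = 0.0459444 kg/s
t_res = M / Q_s = 9.72 / 0.0459444 = 211.56 s

value=211.6 s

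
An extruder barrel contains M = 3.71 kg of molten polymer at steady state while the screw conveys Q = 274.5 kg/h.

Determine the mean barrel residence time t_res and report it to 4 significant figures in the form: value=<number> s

Q_s = Q / 3600 = 274.5 / 3600 = 0.07625 kg/s
Mean residence time: t_res = M/Q_s = 3.71 kg / 0.07625 kg/s = 48.6557 s

value=48.66 s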